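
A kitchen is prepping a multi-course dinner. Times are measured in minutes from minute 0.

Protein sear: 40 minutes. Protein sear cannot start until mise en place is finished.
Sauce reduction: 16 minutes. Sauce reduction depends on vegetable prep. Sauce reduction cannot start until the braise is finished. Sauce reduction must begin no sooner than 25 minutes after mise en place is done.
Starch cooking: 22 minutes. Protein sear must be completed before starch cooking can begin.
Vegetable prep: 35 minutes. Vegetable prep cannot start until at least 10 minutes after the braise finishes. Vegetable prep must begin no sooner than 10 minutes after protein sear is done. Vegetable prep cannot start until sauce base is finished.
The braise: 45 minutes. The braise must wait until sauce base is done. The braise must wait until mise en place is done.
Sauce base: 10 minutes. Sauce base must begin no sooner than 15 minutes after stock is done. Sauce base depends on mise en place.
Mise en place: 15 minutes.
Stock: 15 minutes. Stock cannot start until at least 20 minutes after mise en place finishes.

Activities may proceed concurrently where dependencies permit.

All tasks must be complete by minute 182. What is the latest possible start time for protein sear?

Sauce reduction must finish by minute 182; it takes 16 minutes, so it must start by 182 − 16 = minute 166.
Vegetable prep must finish before sauce reduction (must start by minute 166). With a 35-minute duration, vegetable prep must start by 166 − 35 = minute 131.
Starch cooking must finish by minute 182; it takes 22 minutes, so it must start by 182 − 22 = minute 160.
Protein sear feeds vegetable prep (must start by minute 131, minus 10-minute gap → minute 121); starch cooking (must start by minute 160). Taking the minimum, protein sear must finish by minute 121 and start by 121 − 40 = minute 81.

81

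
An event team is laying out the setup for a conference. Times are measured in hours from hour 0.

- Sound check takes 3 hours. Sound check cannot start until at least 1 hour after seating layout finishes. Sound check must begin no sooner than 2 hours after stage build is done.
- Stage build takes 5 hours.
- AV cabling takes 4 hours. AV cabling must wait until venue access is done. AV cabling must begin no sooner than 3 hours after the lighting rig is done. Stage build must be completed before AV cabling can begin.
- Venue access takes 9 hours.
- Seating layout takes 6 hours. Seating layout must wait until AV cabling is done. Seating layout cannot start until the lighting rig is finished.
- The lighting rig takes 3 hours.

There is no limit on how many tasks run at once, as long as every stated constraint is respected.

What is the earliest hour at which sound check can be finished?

23

The lighting rig has no prerequisites, so it starts at hour 0 and finishes at hour 3.
Nothing blocks stage build, so it runs from hour 0 to hour 5.
Venue access has no prerequisites, so it starts at hour 0 and finishes at hour 9.
For AV cabling: venue access (finishes hour 9); the lighting rig (finishes hour 3, plus 3-hour gap → hour 6); stage build (finishes hour 5). Taking the maximum gives a start of hour 9, and it finishes at 9 + 4 = hour 13.
For seating layout: AV cabling (finishes hour 13); the lighting rig (finishes hour 3). Taking the maximum gives a start of hour 13, and it finishes at 13 + 6 = hour 19.
Sound check has to wait for seating layout (finishes hour 19, plus 1-hour gap → hour 20); stage build (finishes hour 5, plus 2-hour gap → hour 7). The latest of these is hour 20, so sound check runs hour 20 to 20 + 3 = hour 23.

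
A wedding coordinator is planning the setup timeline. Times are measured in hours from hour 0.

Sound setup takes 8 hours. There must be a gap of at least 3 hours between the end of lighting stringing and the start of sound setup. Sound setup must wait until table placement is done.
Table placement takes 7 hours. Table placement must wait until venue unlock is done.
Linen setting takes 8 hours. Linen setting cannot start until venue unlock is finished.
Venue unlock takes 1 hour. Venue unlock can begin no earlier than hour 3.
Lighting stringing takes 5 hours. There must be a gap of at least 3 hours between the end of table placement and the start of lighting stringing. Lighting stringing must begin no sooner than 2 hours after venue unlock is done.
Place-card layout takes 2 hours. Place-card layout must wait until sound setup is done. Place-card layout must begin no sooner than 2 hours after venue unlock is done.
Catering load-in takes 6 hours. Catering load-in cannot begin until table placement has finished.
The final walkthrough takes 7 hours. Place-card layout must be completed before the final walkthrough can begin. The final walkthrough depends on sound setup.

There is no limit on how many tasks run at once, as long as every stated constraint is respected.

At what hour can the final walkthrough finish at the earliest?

39

Venue unlock cannot begin until its own release at hour 3. It runs from hour 3 to 3 + 1 = hour 4.
Table placement waits on venue unlock (finishes hour 4), so it starts at hour 4 and finishes at 4 + 7 = hour 11.
For lighting stringing: table placement (finishes hour 11, plus 3-hour gap → hour 14); venue unlock (finishes hour 4, plus 2-hour gap → hour 6). Taking the maximum gives a start of hour 14, and it finishes at 14 + 5 = hour 19.
Sound setup cannot start until lighting stringing (finishes hour 19, plus 3-hour gap → hour 22); table placement (finishes hour 11). The controlling bound is hour 22, so sound setup finishes at 22 + 8 = hour 30.
Place-card layout needs all of sound setup (finishes hour 30); venue unlock (finishes hour 4, plus 2-hour gap → hour 6). That puts its earliest start at hour 30; it finishes at 30 + 2 = hour 32.
For the final walkthrough: place-card layout (finishes hour 32); sound setup (finishes hour 30). Taking the maximum gives a start of hour 32, and it finishes at 32 + 7 = hour 39.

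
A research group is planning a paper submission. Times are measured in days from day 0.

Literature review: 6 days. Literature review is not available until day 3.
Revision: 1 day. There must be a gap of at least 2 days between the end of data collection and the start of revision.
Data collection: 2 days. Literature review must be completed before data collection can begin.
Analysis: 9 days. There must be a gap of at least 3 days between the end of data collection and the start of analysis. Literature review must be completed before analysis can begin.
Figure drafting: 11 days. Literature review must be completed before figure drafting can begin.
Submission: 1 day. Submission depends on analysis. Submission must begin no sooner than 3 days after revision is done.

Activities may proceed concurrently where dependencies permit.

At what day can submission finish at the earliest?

Literature review waits on its own release at day 3, so it starts at day 3 and finishes at 3 + 6 = day 9.
Data collection waits on literature review (finishes day 9), so it starts at day 9 and finishes at 9 + 2 = day 11.
Revision waits on data collection (finishes day 11, plus 2-day gap → day 13), so it starts at day 13 and finishes at 13 + 1 = day 14.
Analysis cannot start until data collection (finishes day 11, plus 3-day gap → day 14); literature review (finishes day 9). The controlling bound is day 14, so analysis finishes at 14 + 9 = day 23.
Submission needs all of analysis (finishes day 23); revision (finishes day 14, plus 3-day gap → day 17). That puts its earliest start at day 23; it finishes at 23 + 1 = day 24.

24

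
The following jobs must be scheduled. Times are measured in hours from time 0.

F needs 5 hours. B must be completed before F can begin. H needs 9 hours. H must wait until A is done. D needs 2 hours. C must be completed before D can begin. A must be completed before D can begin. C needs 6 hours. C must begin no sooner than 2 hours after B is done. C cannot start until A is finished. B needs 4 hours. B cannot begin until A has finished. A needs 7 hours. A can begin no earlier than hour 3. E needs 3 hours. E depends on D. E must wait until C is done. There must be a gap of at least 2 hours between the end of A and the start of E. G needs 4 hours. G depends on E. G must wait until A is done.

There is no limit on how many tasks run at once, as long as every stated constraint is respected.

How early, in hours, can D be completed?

24

After its own release at hour 3, A can start at hour 3 and finishes at hour 10.
B cannot begin until A (finishes hour 10). It runs from hour 10 to 10 + 4 = hour 14.
For C: B (finishes hour 14, plus 2-hour gap → hour 16); A (finishes hour 10). Taking the maximum gives a start of hour 16, and it finishes at 16 + 6 = hour 22.
D needs all of C (finishes hour 22); A (finishes hour 10). That puts its earliest start at hour 22; it finishes at 22 + 2 = hour 24.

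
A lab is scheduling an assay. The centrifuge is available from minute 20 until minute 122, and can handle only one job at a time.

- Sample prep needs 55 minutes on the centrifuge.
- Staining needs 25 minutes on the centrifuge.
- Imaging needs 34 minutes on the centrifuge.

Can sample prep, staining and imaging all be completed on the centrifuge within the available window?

The centrifuge window is 122 − 20 = 102 minutes.
Running back to back, the jobs need 55 + 25 + 34 = 114 minutes on the centrifuge.
Since 114 > 102, they cannot all fit.

No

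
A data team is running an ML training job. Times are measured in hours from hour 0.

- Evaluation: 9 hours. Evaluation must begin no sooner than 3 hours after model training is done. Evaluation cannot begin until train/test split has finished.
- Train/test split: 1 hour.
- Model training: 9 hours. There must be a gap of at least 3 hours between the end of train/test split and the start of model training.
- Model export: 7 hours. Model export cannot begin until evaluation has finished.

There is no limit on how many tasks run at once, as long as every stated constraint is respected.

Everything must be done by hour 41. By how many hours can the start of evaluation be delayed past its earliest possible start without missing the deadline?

Nothing blocks train/test split, so it runs from hour 0 to hour 1.
Model training waits on train/test split (finishes hour 1, plus 3-hour gap → hour 4), so it starts at hour 4 and finishes at 4 + 9 = hour 13.
Evaluation needs all of model training (finishes hour 13, plus 3-hour gap → hour 16); train/test split (finishes hour 1). That puts its earliest start at hour 16; it finishes at 16 + 9 = hour 25.

Working backward from the deadline:
Nothing follows model export; the deadline of hour 41 is its only limit. It must start by 41 − 7 = hour 34.
Evaluation must finish before model export (must start by hour 34). With a 9-hour duration, evaluation must start by 34 − 9 = hour 25.
So evaluation can start as early as hour 16 and as late as hour 25, giving 25 − 16 = 9 hours of slack.

9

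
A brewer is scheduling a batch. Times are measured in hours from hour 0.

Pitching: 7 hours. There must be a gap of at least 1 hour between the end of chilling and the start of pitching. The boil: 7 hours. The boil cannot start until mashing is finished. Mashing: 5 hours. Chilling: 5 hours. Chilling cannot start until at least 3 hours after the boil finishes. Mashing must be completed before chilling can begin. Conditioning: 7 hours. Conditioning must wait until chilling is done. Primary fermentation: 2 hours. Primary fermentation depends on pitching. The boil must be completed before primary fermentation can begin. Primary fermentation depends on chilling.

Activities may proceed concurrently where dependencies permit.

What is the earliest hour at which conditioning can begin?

Mashing has no prerequisites, so it starts at hour 0 and finishes at hour 5.
After mashing (finishes hour 5), the boil can start at hour 5 and finishes at hour 12.
Chilling has to wait for the boil (finishes hour 12, plus 3-hour gap → hour 15); mashing (finishes hour 5). The latest of these is hour 15, so chilling runs hour 15 to 15 + 5 = hour 20.
Conditioning waits on chilling (finishes hour 20), so the earliest it can start is hour 20.

20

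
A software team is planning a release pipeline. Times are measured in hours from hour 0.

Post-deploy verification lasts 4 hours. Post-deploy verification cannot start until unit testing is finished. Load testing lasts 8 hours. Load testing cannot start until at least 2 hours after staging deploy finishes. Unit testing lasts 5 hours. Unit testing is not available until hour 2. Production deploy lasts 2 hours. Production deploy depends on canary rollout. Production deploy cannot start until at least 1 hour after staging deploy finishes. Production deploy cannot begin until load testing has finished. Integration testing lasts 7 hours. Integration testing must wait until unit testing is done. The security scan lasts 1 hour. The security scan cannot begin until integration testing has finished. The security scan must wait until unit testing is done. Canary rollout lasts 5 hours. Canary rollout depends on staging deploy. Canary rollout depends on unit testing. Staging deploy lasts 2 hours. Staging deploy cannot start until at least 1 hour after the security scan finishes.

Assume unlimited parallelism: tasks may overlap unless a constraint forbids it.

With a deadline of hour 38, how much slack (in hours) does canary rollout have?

13

Unit testing cannot begin until its own release at hour 2. It runs from hour 2 to 2 + 5 = hour 7.
Integration testing cannot begin until unit testing (finishes hour 7). It runs from hour 7 to 7 + 7 = hour 14.
For the security scan: integration testing (finishes hour 14); unit testing (finishes hour 7). Taking the maximum gives a start of hour 14, and it finishes at 14 + 1 = hour 15.
Staging deploy waits on the security scan (finishes hour 15, plus 1-hour gap → hour 16), so it starts at hour 16 and finishes at 16 + 2 = hour 18.
Canary rollout has to wait for staging deploy (finishes hour 18); unit testing (finishes hour 7). The latest of these is hour 18, so canary rollout runs hour 18 to 18 + 5 = hour 23.

Working backward from the deadline:
Nothing follows production deploy; the deadline of hour 38 is its only limit. It must start by 38 − 2 = hour 36.
Canary rollout has to be done before production deploy (must start by hour 36). That means finishing by hour 36, i.e. starting by 36 − 5 = hour 31.
So canary rollout can start as early as hour 18 and as late as hour 31, giving 31 − 18 = 13 hours of slack.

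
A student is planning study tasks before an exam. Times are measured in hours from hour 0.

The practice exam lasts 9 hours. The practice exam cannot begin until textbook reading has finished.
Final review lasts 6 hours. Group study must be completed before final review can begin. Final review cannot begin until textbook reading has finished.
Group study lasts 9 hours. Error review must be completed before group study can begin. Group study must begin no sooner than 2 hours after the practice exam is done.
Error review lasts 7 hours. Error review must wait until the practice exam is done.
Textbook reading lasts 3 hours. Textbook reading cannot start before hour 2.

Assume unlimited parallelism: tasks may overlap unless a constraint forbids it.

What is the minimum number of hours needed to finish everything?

36

Textbook reading cannot begin until its own release at hour 2. It runs from hour 2 to 2 + 3 = hour 5.
After textbook reading (finishes hour 5), the practice exam can start at hour 5 and finishes at hour 14.
Error review cannot begin until the practice exam (finishes hour 14). It runs from hour 14 to 14 + 7 = hour 21.
Group study cannot start until error review (finishes hour 21); the practice exam (finishes hour 14, plus 2-hour gap → hour 16). The controlling bound is hour 21, so group study finishes at 21 + 9 = hour 30.
For final review: group study (finishes hour 30); textbook reading (finishes hour 5). Taking the maximum gives a start of hour 30, and it finishes at 30 + 6 = hour 36.
All tasks are finished once the last one completes. Finish times: Textbook reading at 5, The practice exam at 14, Error review at 21, Group study at 30, Final review at 36. The latest is hour 36.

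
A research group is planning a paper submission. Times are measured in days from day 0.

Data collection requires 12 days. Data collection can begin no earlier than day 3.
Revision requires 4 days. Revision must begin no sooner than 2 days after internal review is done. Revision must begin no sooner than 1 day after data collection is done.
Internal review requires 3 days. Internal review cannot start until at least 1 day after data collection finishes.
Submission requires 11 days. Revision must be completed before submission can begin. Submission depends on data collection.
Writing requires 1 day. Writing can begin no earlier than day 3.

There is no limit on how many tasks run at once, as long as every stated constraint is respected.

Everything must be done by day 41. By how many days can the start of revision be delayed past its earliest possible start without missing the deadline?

After its own release at day 3, data collection can start at day 3 and finishes at day 15.
After data collection (finishes day 15, plus 1-day gap → day 16), internal review can start at day 16 and finishes at day 19.
For revision: internal review (finishes day 19, plus 2-day gap → day 21); data collection (finishes day 15, plus 1-day gap → day 16). Taking the maximum gives a start of day 21, and it finishes at 21 + 4 = day 25.

Working backward from the deadline:
Submission has no dependents, so it just needs to finish by day 41. Starting by 41 − 11 = day 30 achieves that.
Revision has to be done before submission (must start by day 30). That means finishing by day 30, i.e. starting by 30 − 4 = day 26.
So revision can start as early as day 21 and as late as day 26, giving 26 − 21 = 5 days of slack.

5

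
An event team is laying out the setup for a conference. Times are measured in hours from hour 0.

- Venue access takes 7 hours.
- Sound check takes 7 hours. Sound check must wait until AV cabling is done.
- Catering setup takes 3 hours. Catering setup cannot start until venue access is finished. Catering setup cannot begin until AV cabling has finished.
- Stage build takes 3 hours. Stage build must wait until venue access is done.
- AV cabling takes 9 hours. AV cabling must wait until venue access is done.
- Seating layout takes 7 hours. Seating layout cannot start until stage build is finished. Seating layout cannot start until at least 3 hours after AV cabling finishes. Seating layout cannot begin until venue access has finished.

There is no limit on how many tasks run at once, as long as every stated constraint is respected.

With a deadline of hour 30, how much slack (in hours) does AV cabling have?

4

Venue access has no prerequisites, so it starts at hour 0 and finishes at hour 7.
AV cabling cannot begin until venue access (finishes hour 7). It runs from hour 7 to 7 + 9 = hour 16.

Working backward from the deadline:
To finish by hour 30, seating layout (duration 7) must start no later than hour 23.
To finish by hour 30, catering setup (duration 3) must start no later than hour 27.
Nothing follows sound check; the deadline of hour 30 is its only limit. It must start by 30 − 7 = hour 23.
For AV cabling: seating layout (must start by hour 23, minus 3-hour gap → hour 20); catering setup (must start by hour 27); sound check (must start by hour 23). The most restrictive is hour 20; with a 9-hour duration, AV cabling must start by hour 11.
So AV cabling can start as early as hour 7 and as late as hour 11, giving 11 − 7 = 4 hours of slack.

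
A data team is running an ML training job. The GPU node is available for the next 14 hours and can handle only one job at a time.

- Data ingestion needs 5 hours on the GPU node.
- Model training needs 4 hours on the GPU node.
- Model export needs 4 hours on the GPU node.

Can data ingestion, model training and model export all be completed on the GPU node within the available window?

Running back to back, the jobs need 5 + 4 + 4 = 13 hours on the GPU node.
Since 13 ≤ 14, they fit within the window.

Yes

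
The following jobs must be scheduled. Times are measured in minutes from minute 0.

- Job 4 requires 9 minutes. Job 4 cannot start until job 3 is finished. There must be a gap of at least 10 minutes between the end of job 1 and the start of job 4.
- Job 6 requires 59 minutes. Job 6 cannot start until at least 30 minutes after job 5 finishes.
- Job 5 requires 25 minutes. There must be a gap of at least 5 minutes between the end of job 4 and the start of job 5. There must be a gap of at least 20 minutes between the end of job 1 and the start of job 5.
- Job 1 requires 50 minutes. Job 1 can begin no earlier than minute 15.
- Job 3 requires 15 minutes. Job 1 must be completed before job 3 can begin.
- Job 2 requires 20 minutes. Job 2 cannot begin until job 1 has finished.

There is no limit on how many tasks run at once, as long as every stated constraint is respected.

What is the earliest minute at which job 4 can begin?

Job 1 waits on its own release at minute 15, so it starts at minute 15 and finishes at 15 + 50 = minute 65.
Job 3 cannot begin until job 1 (finishes minute 65). It runs from minute 65 to 65 + 15 = minute 80.
Job 4 waits on job 3 (finishes minute 80); job 1 (finishes minute 65, plus 10-minute gap → minute 75). The latest of these is minute 80, which is the earliest job 4 can start.

80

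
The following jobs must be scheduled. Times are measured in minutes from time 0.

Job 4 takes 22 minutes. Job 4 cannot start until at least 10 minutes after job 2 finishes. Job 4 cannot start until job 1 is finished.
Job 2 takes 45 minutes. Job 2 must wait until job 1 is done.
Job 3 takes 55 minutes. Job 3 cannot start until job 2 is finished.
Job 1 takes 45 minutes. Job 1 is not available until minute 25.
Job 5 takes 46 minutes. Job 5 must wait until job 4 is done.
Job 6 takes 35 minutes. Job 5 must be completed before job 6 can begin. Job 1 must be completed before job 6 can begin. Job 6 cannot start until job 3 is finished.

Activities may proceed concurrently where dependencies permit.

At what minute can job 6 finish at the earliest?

228

After its own release at minute 25, job 1 can start at minute 25 and finishes at minute 70.
After job 1 (finishes minute 70), job 2 can start at minute 70 and finishes at minute 115.
Job 4 needs all of job 2 (finishes minute 115, plus 10-minute gap → minute 125); job 1 (finishes minute 70). That puts its earliest start at minute 125; it finishes at 125 + 22 = minute 147.
Job 5 waits on job 4 (finishes minute 147), so it starts at minute 147 and finishes at 147 + 46 = minute 193.
Job 3 waits on job 2 (finishes minute 115), so it starts at minute 115 and finishes at 115 + 55 = minute 170.
Job 6 cannot start until job 5 (finishes minute 193); job 1 (finishes minute 70); job 3 (finishes minute 170). The controlling bound is minute 193, so job 6 finishes at 193 + 35 = minute 228.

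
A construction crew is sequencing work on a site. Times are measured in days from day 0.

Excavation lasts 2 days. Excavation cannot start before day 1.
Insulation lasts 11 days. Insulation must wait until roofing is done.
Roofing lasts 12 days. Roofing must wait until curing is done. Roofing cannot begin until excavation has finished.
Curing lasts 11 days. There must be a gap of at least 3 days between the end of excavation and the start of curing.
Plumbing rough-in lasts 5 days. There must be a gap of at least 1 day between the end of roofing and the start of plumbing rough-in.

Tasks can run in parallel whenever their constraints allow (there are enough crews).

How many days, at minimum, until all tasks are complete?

After its own release at day 1, excavation can start at day 1 and finishes at day 3.
Curing waits on excavation (finishes day 3, plus 3-day gap → day 6), so it starts at day 6 and finishes at 6 + 11 = day 17.
Roofing has to wait for curing (finishes day 17); excavation (finishes day 3). The latest of these is day 17, so roofing runs day 17 to 17 + 12 = day 29.
Insulation cannot begin until roofing (finishes day 29). It runs from day 29 to 29 + 11 = day 40.
After roofing (finishes day 29, plus 1-day gap → day 30), plumbing rough-in can start at day 30 and finishes at day 35.
All tasks are finished once the last one completes. Finish times: Excavation at 3, Curing at 17, Roofing at 29, Plumbing rough-in at 35, Insulation at 40. The latest is day 40.

40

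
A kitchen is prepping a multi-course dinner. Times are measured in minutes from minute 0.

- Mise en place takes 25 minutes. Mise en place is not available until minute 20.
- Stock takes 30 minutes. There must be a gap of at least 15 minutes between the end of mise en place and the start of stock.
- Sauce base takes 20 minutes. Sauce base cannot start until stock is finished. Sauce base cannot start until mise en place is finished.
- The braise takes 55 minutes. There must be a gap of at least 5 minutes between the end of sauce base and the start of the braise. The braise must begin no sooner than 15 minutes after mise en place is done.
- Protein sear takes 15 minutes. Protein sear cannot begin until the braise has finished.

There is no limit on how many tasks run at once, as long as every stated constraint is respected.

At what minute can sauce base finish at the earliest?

Mise en place waits on its own release at minute 20, so it starts at minute 20 and finishes at 20 + 25 = minute 45.
Stock waits on mise en place (finishes minute 45, plus 15-minute gap → minute 60), so it starts at minute 60 and finishes at 60 + 30 = minute 90.
Sauce base needs all of stock (finishes minute 90); mise en place (finishes minute 45). That puts its earliest start at minute 90; it finishes at 90 + 20 = minute 110.

110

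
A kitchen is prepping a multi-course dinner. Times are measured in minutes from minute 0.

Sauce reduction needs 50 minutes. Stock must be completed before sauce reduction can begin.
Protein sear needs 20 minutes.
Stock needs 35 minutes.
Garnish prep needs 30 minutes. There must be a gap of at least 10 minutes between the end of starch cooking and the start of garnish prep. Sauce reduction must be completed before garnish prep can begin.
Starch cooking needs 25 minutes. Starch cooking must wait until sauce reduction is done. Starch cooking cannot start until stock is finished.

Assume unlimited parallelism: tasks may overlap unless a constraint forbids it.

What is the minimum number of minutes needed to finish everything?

Nothing blocks protein sear, so it runs from minute 0 to minute 20.
Stock can start immediately at minute 0; it finishes at minute 35.
Sauce reduction waits on stock (finishes minute 35), so it starts at minute 35 and finishes at 35 + 50 = minute 85.
Starch cooking has to wait for sauce reduction (finishes minute 85); stock (finishes minute 35). The latest of these is minute 85, so starch cooking runs minute 85 to 85 + 25 = minute 110.
Garnish prep cannot start until starch cooking (finishes minute 110, plus 10-minute gap → minute 120); sauce reduction (finishes minute 85). The controlling bound is minute 120, so garnish prep finishes at 120 + 30 = minute 150.
All tasks are finished once the last one completes. Finish times: Stock at 35, Protein sear at 20, Sauce reduction at 85, Starch cooking at 110, Garnish prep at 150. The latest is minute 150.

150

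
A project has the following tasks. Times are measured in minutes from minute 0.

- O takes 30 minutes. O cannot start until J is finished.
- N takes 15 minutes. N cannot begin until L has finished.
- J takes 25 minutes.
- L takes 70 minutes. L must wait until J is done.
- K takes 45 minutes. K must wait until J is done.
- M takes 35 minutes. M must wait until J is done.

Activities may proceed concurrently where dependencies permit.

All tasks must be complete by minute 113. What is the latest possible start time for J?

3

To finish by minute 113, K (duration 45) must start no later than minute 68.
To finish by minute 113, N (duration 15) must start no later than minute 98.
L has to be done before N (must start by minute 98). That means finishing by minute 98, i.e. starting by 98 − 70 = minute 28.
To finish by minute 113, M (duration 35) must start no later than minute 78.
Nothing follows O; the deadline of minute 113 is its only limit. It must start by 113 − 30 = minute 83.
For J: K (must start by minute 68); L (must start by minute 28); M (must start by minute 78); O (must start by minute 83). The most restrictive is minute 28; with a 25-minute duration, J must start by minute 3.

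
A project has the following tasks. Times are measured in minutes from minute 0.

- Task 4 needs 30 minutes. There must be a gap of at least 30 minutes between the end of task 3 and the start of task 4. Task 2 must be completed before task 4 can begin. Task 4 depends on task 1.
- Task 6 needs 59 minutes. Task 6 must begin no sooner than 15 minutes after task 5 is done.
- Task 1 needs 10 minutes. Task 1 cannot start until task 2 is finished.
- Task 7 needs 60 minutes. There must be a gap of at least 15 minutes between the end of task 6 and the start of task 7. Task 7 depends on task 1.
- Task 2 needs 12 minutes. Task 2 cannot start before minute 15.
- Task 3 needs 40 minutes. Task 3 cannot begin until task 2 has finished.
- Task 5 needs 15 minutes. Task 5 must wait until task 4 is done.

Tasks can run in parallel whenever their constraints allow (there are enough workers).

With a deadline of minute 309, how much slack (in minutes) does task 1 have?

Task 2 cannot begin until its own release at minute 15. It runs from minute 15 to 15 + 12 = minute 27.
Task 1 cannot begin until task 2 (finishes minute 27). It runs from minute 27 to 27 + 10 = minute 37.

Working backward from the deadline:
To finish by minute 309, task 7 (duration 60) must start no later than minute 249.
Since task 7 (must start by minute 249, minus 15-minute gap → minute 234) depends on it, task 6 must finish by minute 234. Backing off its 59-minute duration gives a latest start of minute 175.
Task 5 feeds into task 6 (must start by minute 175, minus 15-minute gap → minute 160); so task 5 must finish by minute 160 and therefore start by minute 145.
Task 4 feeds into task 5 (must start by minute 145); so task 4 must finish by minute 145 and therefore start by minute 115.
Task 1 feeds task 4 (must start by minute 115); task 7 (must start by minute 249). Taking the minimum, task 1 must finish by minute 115 and start by 115 − 10 = minute 105.
So task 1 can start as early as minute 27 and as late as minute 105, giving 105 − 27 = 78 minutes of slack.

78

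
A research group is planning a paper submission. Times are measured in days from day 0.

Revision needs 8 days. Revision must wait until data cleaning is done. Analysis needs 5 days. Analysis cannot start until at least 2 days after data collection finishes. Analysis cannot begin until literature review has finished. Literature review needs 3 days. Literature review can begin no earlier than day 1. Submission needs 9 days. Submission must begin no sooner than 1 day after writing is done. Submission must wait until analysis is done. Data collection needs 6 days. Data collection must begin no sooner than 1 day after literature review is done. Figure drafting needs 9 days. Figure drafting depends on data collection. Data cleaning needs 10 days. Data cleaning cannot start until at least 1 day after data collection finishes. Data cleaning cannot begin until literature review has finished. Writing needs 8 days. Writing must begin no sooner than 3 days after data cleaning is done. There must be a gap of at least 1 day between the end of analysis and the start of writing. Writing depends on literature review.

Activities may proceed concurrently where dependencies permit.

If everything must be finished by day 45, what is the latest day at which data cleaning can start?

Submission must finish by day 45; it takes 9 days, so it must start by 45 − 9 = day 36.
Writing must finish before submission (must start by day 36, minus 1-day gap → day 35). With an 8-day duration, writing must start by 35 − 8 = day 27.
Revision must finish by day 45; it takes 8 days, so it must start by 45 − 8 = day 37.
Data cleaning has several dependents: writing (must start by day 27, minus 3-day gap → day 24); revision (must start by day 37). The earliest of those limits is day 24, so data cleaning must start by 24 − 10 = day 14.

14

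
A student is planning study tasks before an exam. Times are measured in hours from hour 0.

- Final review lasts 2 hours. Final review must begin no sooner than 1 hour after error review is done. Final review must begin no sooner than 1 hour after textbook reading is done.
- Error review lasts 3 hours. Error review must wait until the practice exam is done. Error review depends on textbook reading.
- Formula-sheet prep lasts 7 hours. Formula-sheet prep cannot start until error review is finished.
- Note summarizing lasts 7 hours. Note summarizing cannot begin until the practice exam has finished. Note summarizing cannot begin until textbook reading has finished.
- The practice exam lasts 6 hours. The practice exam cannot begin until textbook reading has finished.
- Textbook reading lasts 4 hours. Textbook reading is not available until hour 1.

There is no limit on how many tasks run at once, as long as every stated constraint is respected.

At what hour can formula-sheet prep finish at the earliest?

Textbook reading waits on its own release at hour 1, so it starts at hour 1 and finishes at 1 + 4 = hour 5.
After textbook reading (finishes hour 5), the practice exam can start at hour 5 and finishes at hour 11.
Error review cannot start until the practice exam (finishes hour 11); textbook reading (finishes hour 5). The controlling bound is hour 11, so error review finishes at 11 + 3 = hour 14.
Formula-sheet prep cannot begin until error review (finishes hour 14). It runs from hour 14 to 14 + 7 = hour 21.

21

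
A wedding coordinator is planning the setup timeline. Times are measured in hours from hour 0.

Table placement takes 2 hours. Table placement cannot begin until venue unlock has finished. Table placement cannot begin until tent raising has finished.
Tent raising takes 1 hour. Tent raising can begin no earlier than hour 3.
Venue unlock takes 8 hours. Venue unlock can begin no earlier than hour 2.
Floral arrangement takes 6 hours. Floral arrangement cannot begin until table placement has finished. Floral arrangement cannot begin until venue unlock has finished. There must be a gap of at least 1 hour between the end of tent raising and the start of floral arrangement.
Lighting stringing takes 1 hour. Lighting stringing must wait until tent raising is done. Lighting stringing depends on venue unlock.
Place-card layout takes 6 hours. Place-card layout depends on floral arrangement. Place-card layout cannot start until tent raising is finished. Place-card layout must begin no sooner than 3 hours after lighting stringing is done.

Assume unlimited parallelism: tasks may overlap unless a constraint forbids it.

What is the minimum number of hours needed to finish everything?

Tent raising waits on its own release at hour 3, so it starts at hour 3 and finishes at 3 + 1 = hour 4.
Venue unlock cannot begin until its own release at hour 2. It runs from hour 2 to 2 + 8 = hour 10.
For lighting stringing: tent raising (finishes hour 4); venue unlock (finishes hour 10). Taking the maximum gives a start of hour 10, and it finishes at 10 + 1 = hour 11.
Table placement needs all of venue unlock (finishes hour 10); tent raising (finishes hour 4). That puts its earliest start at hour 10; it finishes at 10 + 2 = hour 12.
Floral arrangement cannot start until table placement (finishes hour 12); venue unlock (finishes hour 10); tent raising (finishes hour 4, plus 1-hour gap → hour 5). The controlling bound is hour 12, so floral arrangement finishes at 12 + 6 = hour 18.
Place-card layout needs all of floral arrangement (finishes hour 18); tent raising (finishes hour 4); lighting stringing (finishes hour 11, plus 3-hour gap → hour 14). That puts its earliest start at hour 18; it finishes at 18 + 6 = hour 24.
All tasks are finished once the last one completes. Finish times: Venue unlock at 10, Tent raising at 4, Table placement at 12, Floral arrangement at 18, Lighting stringing at 11, Place-card layout at 24. The latest is hour 24.

24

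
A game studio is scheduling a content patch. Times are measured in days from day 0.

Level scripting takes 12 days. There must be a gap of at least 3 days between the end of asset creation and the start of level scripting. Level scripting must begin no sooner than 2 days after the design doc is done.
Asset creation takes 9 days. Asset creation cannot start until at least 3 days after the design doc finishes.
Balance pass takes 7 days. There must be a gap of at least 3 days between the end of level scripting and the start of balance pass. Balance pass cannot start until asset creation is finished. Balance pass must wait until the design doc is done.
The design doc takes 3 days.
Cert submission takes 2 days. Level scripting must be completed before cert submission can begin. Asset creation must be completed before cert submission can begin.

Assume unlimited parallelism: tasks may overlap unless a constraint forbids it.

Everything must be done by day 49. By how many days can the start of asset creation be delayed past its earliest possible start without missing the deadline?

9

The design doc can start immediately at day 0; it finishes at day 3.
After the design doc (finishes day 3, plus 3-day gap → day 6), asset creation can start at day 6 and finishes at day 15.

Working backward from the deadline:
To finish by day 49, balance pass (duration 7) must start no later than day 42.
Cert submission must finish by day 49; it takes 2 days, so it must start by 49 − 2 = day 47.
Level scripting has several dependents: balance pass (must start by day 42, minus 3-day gap → day 39); cert submission (must start by day 47). The earliest of those limits is day 39, so level scripting must start by 39 − 12 = day 27.
Asset creation has several dependents: level scripting (must start by day 27, minus 3-day gap → day 24); balance pass (must start by day 42); cert submission (must start by day 47). The earliest of those limits is day 24, so asset creation must start by 24 − 9 = day 15.
So asset creation can start as early as day 6 and as late as day 15, giving 15 − 6 = 9 days of slack.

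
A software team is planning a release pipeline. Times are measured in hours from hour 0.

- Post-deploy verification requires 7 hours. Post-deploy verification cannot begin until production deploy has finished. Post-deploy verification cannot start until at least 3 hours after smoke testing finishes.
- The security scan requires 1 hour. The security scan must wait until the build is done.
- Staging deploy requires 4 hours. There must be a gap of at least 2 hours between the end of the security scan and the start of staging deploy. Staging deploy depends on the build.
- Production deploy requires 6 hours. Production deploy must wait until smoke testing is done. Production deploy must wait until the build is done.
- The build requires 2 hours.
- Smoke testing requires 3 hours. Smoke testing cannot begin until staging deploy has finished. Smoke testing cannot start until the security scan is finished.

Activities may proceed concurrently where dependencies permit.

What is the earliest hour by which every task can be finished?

The build can start immediately at hour 0; it finishes at hour 2.
The security scan cannot begin until the build (finishes hour 2). It runs from hour 2 to 2 + 1 = hour 3.
Staging deploy has to wait for the security scan (finishes hour 3, plus 2-hour gap → hour 5); the build (finishes hour 2). The latest of these is hour 5, so staging deploy runs hour 5 to 5 + 4 = hour 9.
Smoke testing cannot start until staging deploy (finishes hour 9); the security scan (finishes hour 3). The controlling bound is hour 9, so smoke testing finishes at 9 + 3 = hour 12.
Production deploy needs all of smoke testing (finishes hour 12); the build (finishes hour 2). That puts its earliest start at hour 12; it finishes at 12 + 6 = hour 18.
Post-deploy verification needs all of production deploy (finishes hour 18); smoke testing (finishes hour 12, plus 3-hour gap → hour 15). That puts its earliest start at hour 18; it finishes at 18 + 7 = hour 25.
All tasks are finished once the last one completes. Finish times: The build at 2, The security scan at 3, Staging deploy at 9, Smoke testing at 12, Production deploy at 18, Post-deploy verification at 25. The latest is hour 25.

25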